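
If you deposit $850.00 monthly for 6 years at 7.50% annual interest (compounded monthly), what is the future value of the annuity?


Future value of an ordinary annuity: FV = PMT × ((1 + r)^n − 1) / r
Monthly rate r = 0.075/12 = 0.00625, n = 72
FV = $850.00 × ((1 + 0.075/12)^72 − 1) / (0.075/12)
FV = $850.00 × 90.578789
FV = $76,991.97

FV = PMT × ((1+r)^n - 1)/r = $76,991.97


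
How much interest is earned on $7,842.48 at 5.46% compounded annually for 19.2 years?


Compound interest earned = final amount − principal.
A = P(1 + r/n)^(nt) = $7,842.48 × (1 + 0.0546/1)^(1 × 19.2) = $21,763.99
Interest = A − P = $21,763.99 − $7,842.48 = $13,921.51

Interest = A - P = $13,921.51


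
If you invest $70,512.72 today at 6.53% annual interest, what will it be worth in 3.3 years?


Future value formula: FV = PV × (1 + r)^t
FV = $70,512.72 × (1 + 0.0653)^3.3
FV = $70,512.72 × 1.2321323
FV = $86,881.00

FV = PV × (1 + r)^t = $86,881.00


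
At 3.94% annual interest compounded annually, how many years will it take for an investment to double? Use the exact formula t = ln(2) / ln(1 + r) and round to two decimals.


Doubling condition: (1 + r)^t = 2
Take ln of both sides: t × ln(1 + r) = ln(2)
t = ln(2) / ln(1 + r)
t = 0.693147 / 0.038644
t = 17.94

t = ln(2) / ln(1 + r) = 17.94 years


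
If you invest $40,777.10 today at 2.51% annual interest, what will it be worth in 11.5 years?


Future value formula: FV = PV × (1 + r)^t
FV = $40,777.10 × (1 + 0.0251)^11.5
FV = $40,777.10 × 1.3298776
FV = $54,228.55

FV = PV × (1 + r)^t = $54,228.55


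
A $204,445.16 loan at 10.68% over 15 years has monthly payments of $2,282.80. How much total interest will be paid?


Total paid over the life of the loan = PMT × n.
Total paid = $2,282.80 × 180 = $410,904.00
Total interest = total paid − principal = $410,904.00 − $204,445.16 = $206,458.84

Total interest = (PMT × n) - PV = $206,458.84


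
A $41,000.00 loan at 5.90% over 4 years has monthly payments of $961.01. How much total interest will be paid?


Total paid over the life of the loan = PMT × n.
Total paid = $961.01 × 48 = $46,128.48
Total interest = total paid − principal = $46,128.48 − $41,000.00 = $5,128.48

Total interest = (PMT × n) - PV = $5,128.48


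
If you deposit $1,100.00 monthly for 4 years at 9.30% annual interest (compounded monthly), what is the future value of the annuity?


Future value of an ordinary annuity: FV = PMT × ((1 + r)^n − 1) / r
Monthly rate r = 0.093/12 = 0.00775, n = 48
FV = $1,100.00 × ((1 + 0.093/12)^48 − 1) / (0.093/12)
FV = $1,100.00 × 57.877952
FV = $63,665.75

FV = PMT × ((1+r)^n - 1)/r = $63,665.75


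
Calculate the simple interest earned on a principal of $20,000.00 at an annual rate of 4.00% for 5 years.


Simple interest formula: I = P × r × t
I = $20,000.00 × 0.04 × 5
I = $4,000.00

I = P × r × t = $4,000.00


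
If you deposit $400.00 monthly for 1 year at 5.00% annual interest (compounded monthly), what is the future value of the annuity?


Future value of an ordinary annuity: FV = PMT × ((1 + r)^n − 1) / r
Monthly rate r = 0.05/12 ≈ 0.00416667, n = 12
FV = $400.00 × ((1 + 0.05/12)^12 − 1) / (0.05/12)
FV = $400.00 × 12.278855
FV = $4,911.54

FV = PMT × ((1+r)^n - 1)/r = $4,911.54


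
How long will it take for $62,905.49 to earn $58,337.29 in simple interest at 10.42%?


Rearrange the simple interest formula for t:
I = P × r × t  ⇒  t = I / (P × r)
t = $58,337.29 / ($62,905.49 × 0.1042)
t = 8.9

t = I/(P×r) = 8.9 years


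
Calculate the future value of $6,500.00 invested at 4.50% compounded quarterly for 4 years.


Compound interest formula: A = P(1 + r/n)^(nt)
A = $6,500.00 × (1 + 0.045/4)^(4 × 4)
Growth factor: (1 + 0.045/4)^16 = 1.196015
A = $6,500.00 × 1.196015
A = $7,774.10

A = P(1 + r/n)^(nt) = $7,774.10


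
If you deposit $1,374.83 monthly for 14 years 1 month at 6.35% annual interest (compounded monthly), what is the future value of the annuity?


Future value of an ordinary annuity: FV = PMT × ((1 + r)^n − 1) / r
Monthly rate r = 0.0635/12 ≈ 0.00529167, n = 169
FV = $1,374.83 × ((1 + 0.0635/12)^169 − 1) / (0.0635/12)
FV = $1,374.83 × 272.096380
FV = $374,086.27

FV = PMT × ((1+r)^n - 1)/r = $374,086.27


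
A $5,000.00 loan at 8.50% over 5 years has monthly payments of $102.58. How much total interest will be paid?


Total paid over the life of the loan = PMT × n.
Total paid = $102.58 × 60 = $6,154.80
Total interest = total paid − principal = $6,154.80 − $5,000.00 = $1,154.80

Total interest = (PMT × n) - PV = $1,154.80


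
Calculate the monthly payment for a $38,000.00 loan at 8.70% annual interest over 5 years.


Loan payment formula: PMT = PV × r / (1 − (1 + r)^(−n))
Monthly rate r = 0.087/12 = 0.00725, n = 60 months
Denominator: 1 − (1 + 0.087/12)^(−60) = 0.351719
PMT = $38,000.00 × (0.087/12) / 0.351719
PMT = $783.30 per month

PMT = PV × r / (1-(1+r)^(-n)) = $783.30/month


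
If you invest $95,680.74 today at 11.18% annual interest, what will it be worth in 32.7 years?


Future value formula: FV = PV × (1 + r)^t
FV = $95,680.74 × (1 + 0.1118)^32.7
FV = $95,680.74 × 31.9942622
FV = $3,061,234.68

FV = PV × (1 + r)^t = $3,061,234.68


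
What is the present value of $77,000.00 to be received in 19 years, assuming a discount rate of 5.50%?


Present value formula: PV = FV / (1 + r)^t
PV = $77,000.00 / (1 + 0.055)^19
PV = $77,000.00 / 2.765647
PV = $27,841.59

PV = FV / (1 + r)^t = $27,841.59


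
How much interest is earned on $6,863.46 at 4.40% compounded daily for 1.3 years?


Compound interest earned = final amount − principal.
A = P(1 + r/n)^(nt) = $6,863.46 × (1 + 0.044/365)^(365 × 1.3) = $7,267.47
Interest = A − P = $7,267.47 − $6,863.46 = $404.01

Interest = A - P = $404.01


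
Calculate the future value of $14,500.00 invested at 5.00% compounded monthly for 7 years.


Compound interest formula: A = P(1 + r/n)^(nt)
A = $14,500.00 × (1 + 0.05/12)^(12 × 7)
Growth factor: (1 + 0.05/12)^84 = 1.418036
A = $14,500.00 × 1.418036
A = $20,561.52

A = P(1 + r/n)^(nt) = $20,561.52


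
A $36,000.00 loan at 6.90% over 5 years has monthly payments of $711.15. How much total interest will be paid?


Total paid over the life of the loan = PMT × n.
Total paid = $711.15 × 60 = $42,669.00
Total interest = total paid − principal = $42,669.00 − $36,000.00 = $6,669.00

Total interest = (PMT × n) - PV = $6,669.00


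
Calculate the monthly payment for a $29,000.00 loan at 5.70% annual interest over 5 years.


Loan payment formula: PMT = PV × r / (1 − (1 + r)^(−n))
Monthly rate r = 0.057/12 = 0.00475, n = 60 months
Denominator: 1 − (1 + 0.057/12)^(−60) = 0.2474782
PMT = $29,000.00 × (0.057/12) / 0.2474782
PMT = $556.61 per month

PMT = PV × r / (1-(1+r)^(-n)) = $556.61/month


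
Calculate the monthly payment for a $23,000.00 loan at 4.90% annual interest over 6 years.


Loan payment formula: PMT = PV × r / (1 − (1 + r)^(−n))
Monthly rate r = 0.049/12 ≈ 0.00408333, n = 72 months
Denominator: 1 − (1 + 0.049/12)^(−72) = 0.254277
PMT = $23,000.00 × (0.049/12) / 0.254277
PMT = $369.35 per month

PMT = PV × r / (1-(1+r)^(-n)) = $369.35/month


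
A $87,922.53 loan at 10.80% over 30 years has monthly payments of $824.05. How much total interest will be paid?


Total paid over the life of the loan = PMT × n.
Total paid = $824.05 × 360 = $296,658.00
Total interest = total paid − principal = $296,658.00 − $87,922.53 = $208,735.47

Total interest = (PMT × n) - PV = $208,735.47


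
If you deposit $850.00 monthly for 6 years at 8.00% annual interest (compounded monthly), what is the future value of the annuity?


Future value of an ordinary annuity: FV = PMT × ((1 + r)^n − 1) / r
Monthly rate r = 0.08/12 ≈ 0.00666667, n = 72
FV = $850.00 × ((1 + 0.08/12)^72 − 1) / (0.08/12)
FV = $850.00 × 92.025325
FV = $78,221.53

FV = PMT × ((1+r)^n - 1)/r = $78,221.53


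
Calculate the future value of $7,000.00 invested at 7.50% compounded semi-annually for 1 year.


Compound interest formula: A = P(1 + r/n)^(nt)
A = $7,000.00 × (1 + 0.075/2)^(2 × 1)
Growth factor: (1 + 0.075/2)^2 = 1.076406
A = $7,000.00 × 1.076406
A = $7,534.84

A = P(1 + r/n)^(nt) = $7,534.84


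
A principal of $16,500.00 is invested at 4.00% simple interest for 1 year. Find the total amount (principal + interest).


Total amount formula: A = P(1 + rt) = P + P·r·t
Interest: I = P × r × t = $16,500.00 × 0.04 × 1 = $660.00
A = P + I = $16,500.00 + $660.00 = $17,160.00

A = P + I = P(1 + rt) = $17,160.00


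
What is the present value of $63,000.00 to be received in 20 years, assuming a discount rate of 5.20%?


Present value formula: PV = FV / (1 + r)^t
PV = $63,000.00 / (1 + 0.052)^20
PV = $63,000.00 / 2.756226
PV = $22,857.34

PV = FV / (1 + r)^t = $22,857.34


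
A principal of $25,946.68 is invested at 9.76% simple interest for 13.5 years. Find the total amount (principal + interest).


Total amount formula: A = P(1 + rt) = P + P·r·t
Interest: I = P × r × t = $25,946.68 × 0.0976 × 13.5 = $34,187.35
A = P + I = $25,946.68 + $34,187.35 = $60,134.03

A = P + I = P(1 + rt) = $60,134.03


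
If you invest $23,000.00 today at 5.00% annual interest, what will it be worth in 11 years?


Future value formula: FV = PV × (1 + r)^t
FV = $23,000.00 × (1 + 0.05)^11
FV = $23,000.00 × 1.7103394
FV = $39,337.81

FV = PV × (1 + r)^t = $39,337.81


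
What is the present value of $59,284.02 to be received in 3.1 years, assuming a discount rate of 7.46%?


Present value formula: PV = FV / (1 + r)^t
PV = $59,284.02 / (1 + 0.0746)^3.1
PV = $59,284.02 / 1.249871
PV = $47,432.11

PV = FV / (1 + r)^t = $47,432.11


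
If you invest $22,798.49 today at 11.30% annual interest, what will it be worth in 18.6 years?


Future value formula: FV = PV × (1 + r)^t
FV = $22,798.49 × (1 + 0.113)^18.6
FV = $22,798.49 × 7.325041
FV = $166,999.87

FV = PV × (1 + r)^t = $166,999.87


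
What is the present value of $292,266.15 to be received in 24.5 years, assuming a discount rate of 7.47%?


Present value formula: PV = FV / (1 + r)^t
PV = $292,266.15 / (1 + 0.0747)^24.5
PV = $292,266.15 / 5.841678
PV = $50,031.20

PV = FV / (1 + r)^t = $50,031.20


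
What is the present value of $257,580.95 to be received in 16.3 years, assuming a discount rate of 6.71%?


Present value formula: PV = FV / (1 + r)^t
PV = $257,580.95 / (1 + 0.0671)^16.3
PV = $257,580.95 / 2.8823284
PV = $89,365.58

PV = FV / (1 + r)^t = $89,365.58


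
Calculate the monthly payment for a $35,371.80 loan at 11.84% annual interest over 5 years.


Loan payment formula: PMT = PV × r / (1 − (1 + r)^(−n))
Monthly rate r = 0.1184/12 ≈ 0.00986667, n = 60 months
Denominator: 1 − (1 + 0.1184/12)^(−60) = 0.445173
PMT = $35,371.80 × (0.1184/12) / 0.445173
PMT = $783.97 per month

PMT = PV × r / (1-(1+r)^(-n)) = $783.97/month


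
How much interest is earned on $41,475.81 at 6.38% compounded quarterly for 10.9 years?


Compound interest earned = final amount − principal.
A = P(1 + r/n)^(nt) = $41,475.81 × (1 + 0.0638/4)^(4 × 10.9) = $82,685.37
Interest = A − P = $82,685.37 − $41,475.81 = $41,209.56

Interest = A - P = $41,209.56


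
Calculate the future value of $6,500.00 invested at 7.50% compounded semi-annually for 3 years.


Compound interest formula: A = P(1 + r/n)^(nt)
A = $6,500.00 × (1 + 0.075/2)^(2 × 3)
Growth factor: (1 + 0.075/2)^6 = 1.247179
A = $6,500.00 × 1.247179
A = $8,106.66

A = P(1 + r/n)^(nt) = $8,106.66


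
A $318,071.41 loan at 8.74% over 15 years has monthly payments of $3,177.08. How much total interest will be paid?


Total paid over the life of the loan = PMT × n.
Total paid = $3,177.08 × 180 = $571,874.40
Total interest = total paid − principal = $571,874.40 − $318,071.41 = $253,802.99

Total interest = (PMT × n) - PV = $253,802.99


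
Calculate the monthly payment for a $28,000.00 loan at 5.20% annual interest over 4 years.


Loan payment formula: PMT = PV × r / (1 − (1 + r)^(−n))
Monthly rate r = 0.052/12 ≈ 0.00433333, n = 48 months
Denominator: 1 − (1 + 0.052/12)^(−48) = 0.187428
PMT = $28,000.00 × (0.052/12) / 0.187428
PMT = $647.36 per month

PMT = PV × r / (1-(1+r)^(-n)) = $647.36/month


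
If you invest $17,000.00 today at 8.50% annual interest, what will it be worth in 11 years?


Future value formula: FV = PV × (1 + r)^t
FV = $17,000.00 × (1 + 0.085)^11
FV = $17,000.00 × 2.453167
FV = $41,703.84

FV = PV × (1 + r)^t = $41,703.84


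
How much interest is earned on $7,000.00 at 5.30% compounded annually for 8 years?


Compound interest earned = final amount − principal.
A = P(1 + r/n)^(nt) = $7,000.00 × (1 + 0.053/1)^(1 × 8) = $10,580.96
Interest = A − P = $10,580.96 − $7,000.00 = $3,580.96

Interest = A - P = $3,580.96


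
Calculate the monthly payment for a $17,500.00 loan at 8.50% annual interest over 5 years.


Loan payment formula: PMT = PV × r / (1 − (1 + r)^(−n))
Monthly rate r = 0.085/12 ≈ 0.00708333, n = 60 months
Denominator: 1 − (1 + 0.085/12)^(−60) = 0.345250
PMT = $17,500.00 × (0.085/12) / 0.345250
PMT = $359.04 per month

PMT = PV × r / (1-(1+r)^(-n)) = $359.04/month


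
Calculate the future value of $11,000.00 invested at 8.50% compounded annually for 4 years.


Compound interest formula: A = P(1 + r/n)^(nt)
A = $11,000.00 × (1 + 0.085/1)^(1 × 4)
Growth factor: (1 + 0.085/1)^4 = 1.385859
A = $11,000.00 × 1.385859
A = $15,244.45

A = P(1 + r/n)^(nt) = $15,244.45


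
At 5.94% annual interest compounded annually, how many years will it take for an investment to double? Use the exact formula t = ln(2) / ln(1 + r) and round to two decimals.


Doubling condition: (1 + r)^t = 2
Take ln of both sides: t × ln(1 + r) = ln(2)
t = ln(2) / ln(1 + r)
t = 0.693147 / 0.057703
t = 12.01

t = ln(2) / ln(1 + r) = 12.01 years


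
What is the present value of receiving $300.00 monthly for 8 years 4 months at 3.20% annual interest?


Present value of an ordinary annuity: PV = PMT × (1 − (1 + r)^(−n)) / r
Monthly rate r = 0.032/12 ≈ 0.00266667, n = 100
PV = $300.00 × (1 − (1 + 0.032/12)^(−100)) / (0.032/12)
PV = $300.00 × 87.674912
PV = $26,302.47

PV = PMT × (1-(1+r)^(-n))/r = $26,302.47


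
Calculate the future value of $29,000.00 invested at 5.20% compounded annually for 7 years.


Compound interest formula: A = P(1 + r/n)^(nt)
A = $29,000.00 × (1 + 0.052/1)^(1 × 7)
Growth factor: (1 + 0.052/1)^7 = 1.4259693
A = $29,000.00 × 1.4259693
A = $41,353.11

A = P(1 + r/n)^(nt) = $41,353.11


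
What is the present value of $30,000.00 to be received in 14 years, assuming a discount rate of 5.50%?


Present value formula: PV = FV / (1 + r)^t
PV = $30,000.00 / (1 + 0.055)^14
PV = $30,000.00 / 2.116091
PV = $14,177.08

PV = FV / (1 + r)^t = $14,177.08


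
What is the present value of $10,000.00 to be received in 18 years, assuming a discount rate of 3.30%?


Present value formula: PV = FV / (1 + r)^t
PV = $10,000.00 / (1 + 0.033)^18
PV = $10,000.00 / 1.793931
PV = $5,574.35

PV = FV / (1 + r)^t = $5,574.35


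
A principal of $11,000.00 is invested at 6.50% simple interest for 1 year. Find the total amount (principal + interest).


Total amount formula: A = P(1 + rt) = P + P·r·t
Interest: I = P × r × t = $11,000.00 × 0.065 × 1 = $715.00
A = P + I = $11,000.00 + $715.00 = $11,715.00

A = P + I = P(1 + rt) = $11,715.00


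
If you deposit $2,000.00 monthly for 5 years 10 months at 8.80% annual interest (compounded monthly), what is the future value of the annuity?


Future value of an ordinary annuity: FV = PMT × ((1 + r)^n − 1) / r
Monthly rate r = 0.088/12 ≈ 0.00733333, n = 70
FV = $2,000.00 × ((1 + 0.088/12)^70 − 1) / (0.088/12)
FV = $2,000.00 × 91.053373
FV = $182,106.75

FV = PMT × ((1+r)^n - 1)/r = $182,106.75


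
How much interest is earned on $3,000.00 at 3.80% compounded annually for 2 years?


Compound interest earned = final amount − principal.
A = P(1 + r/n)^(nt) = $3,000.00 × (1 + 0.038/1)^(1 × 2) = $3,232.33
Interest = A − P = $3,232.33 − $3,000.00 = $232.33

Interest = A - P = $232.33


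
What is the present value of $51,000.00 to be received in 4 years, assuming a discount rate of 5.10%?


Present value formula: PV = FV / (1 + r)^t
PV = $51,000.00 / (1 + 0.051)^4
PV = $51,000.00 / 1.2201434
PV = $41,798.37

PV = FV / (1 + r)^t = $41,798.37


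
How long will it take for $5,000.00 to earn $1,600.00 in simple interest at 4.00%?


Rearrange the simple interest formula for t:
I = P × r × t  ⇒  t = I / (P × r)
t = $1,600.00 / ($5,000.00 × 0.04)
t = 8

t = I/(P×r) = 8 years


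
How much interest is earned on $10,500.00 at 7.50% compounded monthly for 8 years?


Compound interest earned = final amount − principal.
A = P(1 + r/n)^(nt) = $10,500.00 × (1 + 0.075/12)^(12 × 8) = $19,096.56
Interest = A − P = $19,096.56 − $10,500.00 = $8,596.56

Interest = A - P = $8,596.56


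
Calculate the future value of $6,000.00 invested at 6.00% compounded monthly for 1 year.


Compound interest formula: A = P(1 + r/n)^(nt)
A = $6,000.00 × (1 + 0.06/12)^(12 × 1)
Growth factor: (1 + 0.06/12)^12 = 1.061678
A = $6,000.00 × 1.061678
A = $6,370.07

A = P(1 + r/n)^(nt) = $6,370.07


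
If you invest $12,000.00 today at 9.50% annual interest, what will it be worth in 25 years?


Future value formula: FV = PV × (1 + r)^t
FV = $12,000.00 × (1 + 0.095)^25
FV = $12,000.00 × 9.6683637
FV = $116,020.36

FV = PV × (1 + r)^t = $116,020.36


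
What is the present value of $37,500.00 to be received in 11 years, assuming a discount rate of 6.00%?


Present value formula: PV = FV / (1 + r)^t
PV = $37,500.00 / (1 + 0.06)^11
PV = $37,500.00 / 1.898299
PV = $19,754.53

PV = FV / (1 + r)^t = $19,754.53


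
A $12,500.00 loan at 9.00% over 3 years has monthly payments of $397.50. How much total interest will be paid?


Total paid over the life of the loan = PMT × n.
Total paid = $397.50 × 36 = $14,310.00
Total interest = total paid − principal = $14,310.00 − $12,500.00 = $1,810.00

Total interest = (PMT × n) - PV = $1,810.00


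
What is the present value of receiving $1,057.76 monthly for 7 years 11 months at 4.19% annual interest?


Present value of an ordinary annuity: PV = PMT × (1 − (1 + r)^(−n)) / r
Monthly rate r = 0.0419/12 ≈ 0.00349167, n = 95
PV = $1,057.76 × (1 − (1 + 0.0419/12)^(−95)) / (0.0419/12)
PV = $1,057.76 × 80.731819
PV = $85,394.89

PV = PMT × (1-(1+r)^(-n))/r = $85,394.89


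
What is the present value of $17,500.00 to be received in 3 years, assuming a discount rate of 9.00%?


Present value formula: PV = FV / (1 + r)^t
PV = $17,500.00 / (1 + 0.09)^3
PV = $17,500.00 / 1.295029
PV = $13,513.21

PV = FV / (1 + r)^t = $13,513.21


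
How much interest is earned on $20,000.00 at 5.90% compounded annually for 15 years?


Compound interest earned = final amount − principal.
A = P(1 + r/n)^(nt) = $20,000.00 × (1 + 0.059/1)^(1 × 15) = $47,257.35
Interest = A − P = $47,257.35 − $20,000.00 = $27,257.35

Interest = A - P = $27,257.35


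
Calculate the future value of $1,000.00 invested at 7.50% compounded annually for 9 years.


Compound interest formula: A = P(1 + r/n)^(nt)
A = $1,000.00 × (1 + 0.075/1)^(1 × 9)
Growth factor: (1 + 0.075/1)^9 = 1.917239
A = $1,000.00 × 1.917239
A = $1,917.24

A = P(1 + r/n)^(nt) = $1,917.24


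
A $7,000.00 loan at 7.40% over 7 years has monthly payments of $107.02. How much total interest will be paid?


Total paid over the life of the loan = PMT × n.
Total paid = $107.02 × 84 = $8,989.68
Total interest = total paid − principal = $8,989.68 − $7,000.00 = $1,989.68

Total interest = (PMT × n) - PV = $1,989.68


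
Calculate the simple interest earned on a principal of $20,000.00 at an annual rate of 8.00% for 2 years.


Simple interest formula: I = P × r × t
I = $20,000.00 × 0.08 × 2
I = $3,200.00

I = P × r × t = $3,200.00


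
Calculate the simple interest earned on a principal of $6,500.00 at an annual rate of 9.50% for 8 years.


Simple interest formula: I = P × r × t
I = $6,500.00 × 0.095 × 8
I = $4,940.00

I = P × r × t = $4,940.00


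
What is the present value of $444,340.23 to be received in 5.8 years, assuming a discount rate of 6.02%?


Present value formula: PV = FV / (1 + r)^t
PV = $444,340.23 / (1 + 0.0602)^5.8
PV = $444,340.23 / 1.403619
PV = $316,567.55

PV = FV / (1 + r)^t = $316,567.55


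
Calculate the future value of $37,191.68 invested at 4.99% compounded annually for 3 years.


Compound interest formula: A = P(1 + r/n)^(nt)
A = $37,191.68 × (1 + 0.0499/1)^(1 × 3)
Growth factor: (1 + 0.0499/1)^3 = 1.1572943
A = $37,191.68 × 1.1572943
A = $43,041.72

A = P(1 + r/n)^(nt) = $43,041.72


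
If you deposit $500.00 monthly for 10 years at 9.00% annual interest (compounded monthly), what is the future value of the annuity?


Future value of an ordinary annuity: FV = PMT × ((1 + r)^n − 1) / r
Monthly rate r = 0.09/12 = 0.0075, n = 120
FV = $500.00 × ((1 + 0.09/12)^120 − 1) / (0.09/12)
FV = $500.00 × 193.514277
FV = $96,757.14

FV = PMT × ((1+r)^n - 1)/r = $96,757.14


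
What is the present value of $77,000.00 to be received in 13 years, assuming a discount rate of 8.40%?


Present value formula: PV = FV / (1 + r)^t
PV = $77,000.00 / (1 + 0.084)^13
PV = $77,000.00 / 2.853518
PV = $26,984.23

PV = FV / (1 + r)^t = $26,984.23


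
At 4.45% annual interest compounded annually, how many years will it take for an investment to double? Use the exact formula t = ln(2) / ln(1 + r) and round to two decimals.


Doubling condition: (1 + r)^t = 2
Take ln of both sides: t × ln(1 + r) = ln(2)
t = ln(2) / ln(1 + r)
t = 0.693147 / 0.043538
t = 15.92

t = ln(2) / ln(1 + r) = 15.92 years


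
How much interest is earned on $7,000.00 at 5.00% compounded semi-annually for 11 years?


Compound interest earned = final amount − principal.
A = P(1 + r/n)^(nt) = $7,000.00 × (1 + 0.05/2)^(2 × 11) = $12,051.00
Interest = A − P = $12,051.00 − $7,000.00 = $5,051.00

Interest = A - P = $5,051.00


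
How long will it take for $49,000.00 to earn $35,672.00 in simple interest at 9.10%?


Rearrange the simple interest formula for t:
I = P × r × t  ⇒  t = I / (P × r)
t = $35,672.00 / ($49,000.00 × 0.091)
t = 8

t = I/(P×r) = 8 years


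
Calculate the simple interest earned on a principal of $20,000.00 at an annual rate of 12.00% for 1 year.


Simple interest formula: I = P × r × t
I = $20,000.00 × 0.12 × 1
I = $2,400.00

I = P × r × t = $2,400.00


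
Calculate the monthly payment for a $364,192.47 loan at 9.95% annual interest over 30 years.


Loan payment formula: PMT = PV × r / (1 − (1 + r)^(−n))
Monthly rate r = 0.0995/12 ≈ 0.00829167, n = 360 months
Denominator: 1 − (1 + 0.0995/12)^(−360) = 0.948835
PMT = $364,192.47 × (0.0995/12) / 0.948835
PMT = $3,182.60 per month

PMT = PV × r / (1-(1+r)^(-n)) = $3,182.60/month


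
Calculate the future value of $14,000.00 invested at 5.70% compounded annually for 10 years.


Compound interest formula: A = P(1 + r/n)^(nt)
A = $14,000.00 × (1 + 0.057/1)^(1 × 10)
Growth factor: (1 + 0.057/1)^10 = 1.740804
A = $14,000.00 × 1.740804
A = $24,371.26

A = P(1 + r/n)^(nt) = $24,371.26


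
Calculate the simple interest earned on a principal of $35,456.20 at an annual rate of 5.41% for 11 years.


Simple interest formula: I = P × r × t
I = $35,456.20 × 0.0541 × 11
I = $21,099.98

I = P × r × t = $21,099.98


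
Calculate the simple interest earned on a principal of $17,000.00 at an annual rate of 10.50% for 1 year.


Simple interest formula: I = P × r × t
I = $17,000.00 × 0.105 × 1
I = $1,785.00

I = P × r × t = $1,785.00


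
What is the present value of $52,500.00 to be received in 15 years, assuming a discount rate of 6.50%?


Present value formula: PV = FV / (1 + r)^t
PV = $52,500.00 / (1 + 0.065)^15
PV = $52,500.00 / 2.571841
PV = $20,413.39

PV = FV / (1 + r)^t = $20,413.39


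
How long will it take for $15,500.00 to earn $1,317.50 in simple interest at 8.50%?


Rearrange the simple interest formula for t:
I = P × r × t  ⇒  t = I / (P × r)
t = $1,317.50 / ($15,500.00 × 0.085)
t = 1

t = I/(P×r) = 1 year


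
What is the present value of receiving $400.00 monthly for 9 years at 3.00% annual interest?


Present value of an ordinary annuity: PV = PMT × (1 − (1 + r)^(−n)) / r
Monthly rate r = 0.03/12 = 0.0025, n = 108
PV = $400.00 × (1 − (1 + 0.03/12)^(−108)) / (0.03/12)
PV = $400.00 × 94.545300
PV = $37,818.12

PV = PMT × (1-(1+r)^(-n))/r = $37,818.12


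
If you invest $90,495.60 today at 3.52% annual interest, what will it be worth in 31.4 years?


Future value formula: FV = PV × (1 + r)^t
FV = $90,495.60 × (1 + 0.0352)^31.4
FV = $90,495.60 × 2.9632062
FV = $268,157.12

FV = PV × (1 + r)^t = $268,157.12


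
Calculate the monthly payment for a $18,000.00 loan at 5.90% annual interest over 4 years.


Loan payment formula: PMT = PV × r / (1 − (1 + r)^(−n))
Monthly rate r = 0.059/12 ≈ 0.00491667, n = 48 months
Denominator: 1 − (1 + 0.059/12)^(−48) = 0.209762
PMT = $18,000.00 × (0.059/12) / 0.209762
PMT = $421.91 per month

PMT = PV × r / (1-(1+r)^(-n)) = $421.91/month


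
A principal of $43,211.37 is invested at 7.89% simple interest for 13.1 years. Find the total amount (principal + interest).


Total amount formula: A = P(1 + rt) = P + P·r·t
Interest: I = P × r × t = $43,211.37 × 0.0789 × 13.1 = $44,662.84
A = P + I = $43,211.37 + $44,662.84 = $87,874.21

A = P + I = P(1 + rt) = $87,874.21


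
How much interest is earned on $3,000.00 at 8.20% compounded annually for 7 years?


Compound interest earned = final amount − principal.
A = P(1 + r/n)^(nt) = $3,000.00 × (1 + 0.082/1)^(1 × 7) = $5,208.49
Interest = A − P = $5,208.49 − $3,000.00 = $2,208.49

Interest = A - P = $2,208.49


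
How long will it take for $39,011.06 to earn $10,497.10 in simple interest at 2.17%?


Rearrange the simple interest formula for t:
I = P × r × t  ⇒  t = I / (P × r)
t = $10,497.10 / ($39,011.06 × 0.0217)
t = 12.4

t = I/(P×r) = 12.4 years


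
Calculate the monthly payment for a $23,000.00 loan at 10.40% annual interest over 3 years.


Loan payment formula: PMT = PV × r / (1 − (1 + r)^(−n))
Monthly rate r = 0.104/12 ≈ 0.00866667, n = 36 months
Denominator: 1 − (1 + 0.104/12)^(−36) = 0.267034
PMT = $23,000.00 × (0.104/12) / 0.267034
PMT = $746.47 per month

PMT = PV × r / (1-(1+r)^(-n)) = $746.47/month


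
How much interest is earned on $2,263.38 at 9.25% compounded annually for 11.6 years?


Compound interest earned = final amount − principal.
A = P(1 + r/n)^(nt) = $2,263.38 × (1 + 0.0925/1)^(1 × 11.6) = $6,316.06
Interest = A − P = $6,316.06 − $2,263.38 = $4,052.68

Interest = A - P = $4,052.68


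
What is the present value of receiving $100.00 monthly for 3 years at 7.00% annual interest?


Present value of an ordinary annuity: PV = PMT × (1 − (1 + r)^(−n)) / r
Monthly rate r = 0.07/12 ≈ 0.00583333, n = 36
PV = $100.00 × (1 − (1 + 0.07/12)^(−36)) / (0.07/12)
PV = $100.00 × 32.386464
PV = $3,238.65

PV = PMT × (1-(1+r)^(-n))/r = $3,238.65


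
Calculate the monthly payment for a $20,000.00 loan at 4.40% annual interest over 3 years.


Loan payment formula: PMT = PV × r / (1 − (1 + r)^(−n))
Monthly rate r = 0.044/12 ≈ 0.00366667, n = 36 months
Denominator: 1 − (1 + 0.044/12)^(−36) = 0.123447
PMT = $20,000.00 × (0.044/12) / 0.123447
PMT = $594.05 per month

PMT = PV × r / (1-(1+r)^(-n)) = $594.05/month


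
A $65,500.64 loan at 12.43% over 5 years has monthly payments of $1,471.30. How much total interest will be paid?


Total paid over the life of the loan = PMT × n.
Total paid = $1,471.30 × 60 = $88,278.00
Total interest = total paid − principal = $88,278.00 − $65,500.64 = $22,777.36

Total interest = (PMT × n) - PV = $22,777.36


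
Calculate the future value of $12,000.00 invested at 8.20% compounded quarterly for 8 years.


Compound interest formula: A = P(1 + r/n)^(nt)
A = $12,000.00 × (1 + 0.082/4)^(4 × 8)
Growth factor: (1 + 0.082/4)^32 = 1.9143277
A = $12,000.00 × 1.9143277
A = $22,971.93

A = P(1 + r/n)^(nt) = $22,971.93


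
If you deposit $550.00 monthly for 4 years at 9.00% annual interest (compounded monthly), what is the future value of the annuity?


Future value of an ordinary annuity: FV = PMT × ((1 + r)^n − 1) / r
Monthly rate r = 0.09/12 = 0.0075, n = 48
FV = $550.00 × ((1 + 0.09/12)^48 − 1) / (0.09/12)
FV = $550.00 × 57.520711
FV = $31,636.39

FV = PMT × ((1+r)^n - 1)/r = $31,636.39


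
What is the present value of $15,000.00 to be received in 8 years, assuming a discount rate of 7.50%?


Present value formula: PV = FV / (1 + r)^t
PV = $15,000.00 / (1 + 0.075)^8
PV = $15,000.00 / 1.783478
PV = $8,410.53

PV = FV / (1 + r)^t = $8,410.53


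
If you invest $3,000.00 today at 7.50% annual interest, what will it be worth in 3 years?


Future value formula: FV = PV × (1 + r)^t
FV = $3,000.00 × (1 + 0.075)^3
FV = $3,000.00 × 1.242297
FV = $3,726.89

FV = PV × (1 + r)^t = $3,726.89


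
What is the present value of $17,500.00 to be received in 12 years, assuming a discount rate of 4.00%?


Present value formula: PV = FV / (1 + r)^t
PV = $17,500.00 / (1 + 0.04)^12
PV = $17,500.00 / 1.601032
PV = $10,930.45

PV = FV / (1 + r)^t = $10,930.45


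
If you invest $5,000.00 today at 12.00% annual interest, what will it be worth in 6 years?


Future value formula: FV = PV × (1 + r)^t
FV = $5,000.00 × (1 + 0.12)^6
FV = $5,000.00 × 1.9738227
FV = $9,869.11

FV = PV × (1 + r)^t = $9,869.11


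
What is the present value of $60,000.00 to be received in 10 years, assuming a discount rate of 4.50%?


Present value formula: PV = FV / (1 + r)^t
PV = $60,000.00 / (1 + 0.045)^10
PV = $60,000.00 / 1.5529694
PV = $38,635.66

PV = FV / (1 + r)^t = $38,635.66


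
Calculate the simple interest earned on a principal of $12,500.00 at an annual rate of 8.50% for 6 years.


Simple interest formula: I = P × r × t
I = $12,500.00 × 0.085 × 6
I = $6,375.00

I = P × r × t = $6,375.00


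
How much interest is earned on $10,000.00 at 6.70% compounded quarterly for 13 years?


Compound interest earned = final amount − principal.
A = P(1 + r/n)^(nt) = $10,000.00 × (1 + 0.067/4)^(4 × 13) = $23,721.24
Interest = A − P = $23,721.24 − $10,000.00 = $13,721.24

Interest = A - P = $13,721.24


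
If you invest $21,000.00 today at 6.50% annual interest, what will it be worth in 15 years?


Future value formula: FV = PV × (1 + r)^t
FV = $21,000.00 × (1 + 0.065)^15
FV = $21,000.00 × 2.571841
FV = $54,008.66

FV = PV × (1 + r)^t = $54,008.66


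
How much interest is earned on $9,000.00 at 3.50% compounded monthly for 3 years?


Compound interest earned = final amount − principal.
A = P(1 + r/n)^(nt) = $9,000.00 × (1 + 0.035/12)^(12 × 3) = $9,994.87
Interest = A − P = $9,994.87 − $9,000.00 = $994.87

Interest = A - P = $994.87


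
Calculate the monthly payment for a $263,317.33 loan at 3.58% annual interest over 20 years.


Loan payment formula: PMT = PV × r / (1 − (1 + r)^(−n))
Monthly rate r = 0.0358/12 ≈ 0.00298333, n = 240 months
Denominator: 1 − (1 + 0.0358/12)^(−240) = 0.510776
PMT = $263,317.33 × (0.0358/12) / 0.510776
PMT = $1,537.98 per month

PMT = PV × r / (1-(1+r)^(-n)) = $1,537.98/month


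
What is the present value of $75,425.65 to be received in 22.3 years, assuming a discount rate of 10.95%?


Present value formula: PV = FV / (1 + r)^t
PV = $75,425.65 / (1 + 0.1095)^22.3
PV = $75,425.65 / 10.147030
PV = $7,433.27

PV = FV / (1 + r)^t = $7,433.27


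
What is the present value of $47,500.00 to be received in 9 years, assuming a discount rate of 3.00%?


Present value formula: PV = FV / (1 + r)^t
PV = $47,500.00 / (1 + 0.03)^9
PV = $47,500.00 / 1.3047732
PV = $36,404.79

PV = FV / (1 + r)^t = $36,404.79


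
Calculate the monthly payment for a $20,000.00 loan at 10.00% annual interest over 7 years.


Loan payment formula: PMT = PV × r / (1 − (1 + r)^(−n))
Monthly rate r = 0.1/12 ≈ 0.00833333, n = 84 months
Denominator: 1 − (1 + 0.1/12)^(−84) = 0.501972
PMT = $20,000.00 × (0.1/12) / 0.501972
PMT = $332.02 per month

PMT = PV × r / (1-(1+r)^(-n)) = $332.02/month


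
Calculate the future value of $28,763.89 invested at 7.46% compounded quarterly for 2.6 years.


Compound interest formula: A = P(1 + r/n)^(nt)
A = $28,763.89 × (1 + 0.0746/4)^(4 × 2.6)
Growth factor: (1 + 0.0746/4)^10.4 = 1.21188076
A = $28,763.89 × 1.21188076
A = $34,858.40

A = P(1 + r/n)^(nt) = $34,858.40


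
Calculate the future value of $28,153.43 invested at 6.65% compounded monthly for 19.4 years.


Compound interest formula: A = P(1 + r/n)^(nt)
A = $28,153.43 × (1 + 0.0665/12)^(12 × 19.4)
Growth factor: (1 + 0.0665/12)^232.8 = 3.6202334
A = $28,153.43 × 3.6202334
A = $101,921.99

A = P(1 + r/n)^(nt) = $101,921.99


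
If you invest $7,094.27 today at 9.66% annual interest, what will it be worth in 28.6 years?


Future value formula: FV = PV × (1 + r)^t
FV = $7,094.27 × (1 + 0.0966)^28.6
FV = $7,094.27 × 13.975898
FV = $99,148.79

FV = PV × (1 + r)^t = $99,148.79


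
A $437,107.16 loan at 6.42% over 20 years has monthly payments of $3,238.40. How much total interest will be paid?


Total paid over the life of the loan = PMT × n.
Total paid = $3,238.40 × 240 = $777,216.00
Total interest = total paid − principal = $777,216.00 − $437,107.16 = $340,108.84

Total interest = (PMT × n) - PV = $340,108.84


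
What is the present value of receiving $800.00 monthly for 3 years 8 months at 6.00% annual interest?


Present value of an ordinary annuity: PV = PMT × (1 − (1 + r)^(−n)) / r
Monthly rate r = 0.06/12 = 0.005, n = 44
PV = $800.00 × (1 − (1 + 0.06/12)^(−44)) / (0.06/12)
PV = $800.00 × 39.408232
PV = $31,526.59

PV = PMT × (1-(1+r)^(-n))/r = $31,526.59


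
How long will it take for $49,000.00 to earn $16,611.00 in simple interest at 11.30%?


Rearrange the simple interest formula for t:
I = P × r × t  ⇒  t = I / (P × r)
t = $16,611.00 / ($49,000.00 × 0.113)
t = 3

t = I/(P×r) = 3 years


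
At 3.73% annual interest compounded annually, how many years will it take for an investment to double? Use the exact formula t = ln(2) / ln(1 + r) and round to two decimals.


Doubling condition: (1 + r)^t = 2
Take ln of both sides: t × ln(1 + r) = ln(2)
t = ln(2) / ln(1 + r)
t = 0.693147 / 0.036621
t = 18.93

t = ln(2) / ln(1 + r) = 18.93 years


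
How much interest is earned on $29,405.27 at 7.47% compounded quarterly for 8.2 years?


Compound interest earned = final amount − principal.
A = P(1 + r/n)^(nt) = $29,405.27 × (1 + 0.0747/4)^(4 × 8.2) = $53,950.37
Interest = A − P = $53,950.37 − $29,405.27 = $24,545.10

Interest = A - P = $24,545.10


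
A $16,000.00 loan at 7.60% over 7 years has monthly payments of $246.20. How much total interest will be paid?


Total paid over the life of the loan = PMT × n.
Total paid = $246.20 × 84 = $20,680.80
Total interest = total paid − principal = $20,680.80 − $16,000.00 = $4,680.80

Total interest = (PMT × n) - PV = $4,680.80


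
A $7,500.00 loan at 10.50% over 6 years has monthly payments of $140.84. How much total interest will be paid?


Total paid over the life of the loan = PMT × n.
Total paid = $140.84 × 72 = $10,140.48
Total interest = total paid − principal = $10,140.48 − $7,500.00 = $2,640.48

Total interest = (PMT × n) - PV = $2,640.48


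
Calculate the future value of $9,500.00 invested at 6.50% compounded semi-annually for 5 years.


Compound interest formula: A = P(1 + r/n)^(nt)
A = $9,500.00 × (1 + 0.065/2)^(2 × 5)
Growth factor: (1 + 0.065/2)^10 = 1.3768943
A = $9,500.00 × 1.3768943
A = $13,080.50

A = P(1 + r/n)^(nt) = $13,080.50


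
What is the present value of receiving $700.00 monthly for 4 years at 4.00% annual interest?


Present value of an ordinary annuity: PV = PMT × (1 − (1 + r)^(−n)) / r
Monthly rate r = 0.04/12 ≈ 0.00333333, n = 48
PV = $700.00 × (1 − (1 + 0.04/12)^(−48)) / (0.04/12)
PV = $700.00 × 44.288834
PV = $31,002.18

PV = PMT × (1-(1+r)^(-n))/r = $31,002.18


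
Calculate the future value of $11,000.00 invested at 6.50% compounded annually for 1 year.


Compound interest formula: A = P(1 + r/n)^(nt)
A = $11,000.00 × (1 + 0.065/1)^(1 × 1)
Growth factor: (1 + 0.065/1)^1 = 1.065000
A = $11,000.00 × 1.065000
A = $11,715.00

A = P(1 + r/n)^(nt) = $11,715.00


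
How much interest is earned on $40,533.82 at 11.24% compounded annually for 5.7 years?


Compound interest earned = final amount − principal.
A = P(1 + r/n)^(nt) = $40,533.82 × (1 + 0.1124/1)^(1 × 5.7) = $74,388.38
Interest = A − P = $74,388.38 − $40,533.82 = $33,854.56

Interest = A - P = $33,854.56


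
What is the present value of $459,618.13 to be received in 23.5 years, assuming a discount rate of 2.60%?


Present value formula: PV = FV / (1 + r)^t
PV = $459,618.13 / (1 + 0.026)^23.5
PV = $459,618.13 / 1.8279444
PV = $251,439.89

PV = FV / (1 + r)^t = $251,439.89


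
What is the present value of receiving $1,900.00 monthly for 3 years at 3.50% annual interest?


Present value of an ordinary annuity: PV = PMT × (1 − (1 + r)^(−n)) / r
Monthly rate r = 0.035/12 ≈ 0.00291667, n = 36
PV = $1,900.00 × (1 − (1 + 0.035/12)^(−36)) / (0.035/12)
PV = $1,900.00 × 34.127270
PV = $64,841.81

PV = PMT × (1-(1+r)^(-n))/r = $64,841.81


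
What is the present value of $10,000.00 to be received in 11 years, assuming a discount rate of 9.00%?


Present value formula: PV = FV / (1 + r)^t
PV = $10,000.00 / (1 + 0.09)^11
PV = $10,000.00 / 2.580426
PV = $3,875.33

PV = FV / (1 + r)^t = $3,875.33


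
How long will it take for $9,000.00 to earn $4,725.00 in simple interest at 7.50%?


Rearrange the simple interest formula for t:
I = P × r × t  ⇒  t = I / (P × r)
t = $4,725.00 / ($9,000.00 × 0.075)
t = 7

t = I/(P×r) = 7 years


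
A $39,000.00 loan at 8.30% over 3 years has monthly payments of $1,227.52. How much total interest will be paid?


Total paid over the life of the loan = PMT × n.
Total paid = $1,227.52 × 36 = $44,190.72
Total interest = total paid − principal = $44,190.72 − $39,000.00 = $5,190.72

Total interest = (PMT × n) - PV = $5,190.72


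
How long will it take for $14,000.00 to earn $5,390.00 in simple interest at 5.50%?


Rearrange the simple interest formula for t:
I = P × r × t  ⇒  t = I / (P × r)
t = $5,390.00 / ($14,000.00 × 0.055)
t = 7

t = I/(P×r) = 7 years


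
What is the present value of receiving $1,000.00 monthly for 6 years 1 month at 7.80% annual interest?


Present value of an ordinary annuity: PV = PMT × (1 − (1 + r)^(−n)) / r
Monthly rate r = 0.078/12 = 0.0065, n = 73
PV = $1,000.00 × (1 − (1 + 0.078/12)^(−73)) / (0.078/12)
PV = $1,000.00 × 57.976588
PV = $57,976.59

PV = PMT × (1-(1+r)^(-n))/r = $57,976.59


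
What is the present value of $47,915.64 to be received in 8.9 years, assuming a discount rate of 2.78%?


Present value formula: PV = FV / (1 + r)^t
PV = $47,915.64 / (1 + 0.0278)^8.9
PV = $47,915.64 / 1.2763996
PV = $37,539.69

PV = FV / (1 + r)^t = $37,539.69


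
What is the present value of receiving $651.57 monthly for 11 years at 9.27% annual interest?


Present value of an ordinary annuity: PV = PMT × (1 − (1 + r)^(−n)) / r
Monthly rate r = 0.0927/12 = 0.007725, n = 132
PV = $651.57 × (1 − (1 + 0.0927/12)^(−132)) / (0.0927/12)
PV = $651.57 × 82.573554
PV = $53,802.45

PV = PMT × (1-(1+r)^(-n))/r = $53,802.45
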